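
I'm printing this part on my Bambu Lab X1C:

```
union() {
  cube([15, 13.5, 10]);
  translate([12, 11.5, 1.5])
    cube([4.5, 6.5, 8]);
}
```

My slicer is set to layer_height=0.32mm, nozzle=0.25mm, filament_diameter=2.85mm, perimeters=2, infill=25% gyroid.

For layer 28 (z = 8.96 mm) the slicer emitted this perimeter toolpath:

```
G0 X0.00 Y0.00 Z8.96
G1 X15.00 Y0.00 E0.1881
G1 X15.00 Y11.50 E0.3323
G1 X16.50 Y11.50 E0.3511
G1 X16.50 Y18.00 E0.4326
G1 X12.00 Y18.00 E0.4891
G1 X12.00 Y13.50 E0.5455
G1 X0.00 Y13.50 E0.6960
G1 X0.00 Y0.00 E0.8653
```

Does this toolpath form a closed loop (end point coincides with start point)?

yes

Start point (G0): (0.00, 0.00). End point (last G1): the path returns to the start — closed.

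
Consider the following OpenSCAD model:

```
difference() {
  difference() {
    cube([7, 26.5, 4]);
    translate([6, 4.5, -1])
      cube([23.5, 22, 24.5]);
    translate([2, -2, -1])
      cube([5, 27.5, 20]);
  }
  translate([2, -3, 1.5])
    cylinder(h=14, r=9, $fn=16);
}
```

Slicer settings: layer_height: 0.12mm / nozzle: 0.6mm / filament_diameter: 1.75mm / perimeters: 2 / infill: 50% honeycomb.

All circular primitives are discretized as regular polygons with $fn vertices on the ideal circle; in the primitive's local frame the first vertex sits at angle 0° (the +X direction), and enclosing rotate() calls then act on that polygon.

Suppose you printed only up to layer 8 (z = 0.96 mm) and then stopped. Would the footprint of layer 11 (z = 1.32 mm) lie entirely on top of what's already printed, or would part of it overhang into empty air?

Compare the two slices. At z = 0.96: the cube is present — its section is the full 7×26.5 rectangle (area 185.50 mm²); the cube at (6, 4.5) (footprint 23.5×22) is included at this height (area 517.00 mm²); the 5×27.5 cube at (2, -2) contributes its full rectangle (area 137.50 mm²); Subtracting the remaining from the first: starting from the 7×26.5 cube (185.50 mm²), the 23.5×22 cube at (6, 4.5) partially overlaps it — only the 22.00 mm² overlap (of its 517.00 mm²) is removed, clipping the outline; the 5×27.5 cube at (2, -2) partially overlaps it — only the 106.50 mm² overlap (of its 137.50 mm²) is removed, clipping the outline — area = 57.00 mm²; the cylinder at (2, -3) is not intersected at this z (z outside [1.5, 15.5]); Taking the first minus the rest: none of the subtracted shapes is present at this height, so the result so far is unchanged — area = 57.00 mm². At z = 1.32: the 7×26.5 cube contributes its full rectangle (area 185.50 mm²); the cube at (6, 4.5) (footprint 23.5×22) is included at this height (area 517.00 mm²); the 5×27.5 cube at (2, -2) contributes its full rectangle (area 137.50 mm²); After the difference (first − rest): starting from the 7×26.5 cube (185.50 mm²), the 23.5×22 cube at (6, 4.5) partially overlaps it — only the 22.00 mm² overlap (of its 517.00 mm²) is removed, clipping the outline; the 5×27.5 cube at (2, -2) partially overlaps it — only the 106.50 mm² overlap (of its 137.50 mm²) is removed, clipping the outline — area = 57.00 mm²; the cylinder at (2, -3) does not reach this height (z outside [1.5, 15.5]); Subtracting the remaining from the first: none of the subtracted shapes is present at this height, so that combined region is unchanged — area = 57.00 mm². Checking containment: the cross-section at z = 1.32 is a subset of the cross-section at z = 0.96.

entirely on top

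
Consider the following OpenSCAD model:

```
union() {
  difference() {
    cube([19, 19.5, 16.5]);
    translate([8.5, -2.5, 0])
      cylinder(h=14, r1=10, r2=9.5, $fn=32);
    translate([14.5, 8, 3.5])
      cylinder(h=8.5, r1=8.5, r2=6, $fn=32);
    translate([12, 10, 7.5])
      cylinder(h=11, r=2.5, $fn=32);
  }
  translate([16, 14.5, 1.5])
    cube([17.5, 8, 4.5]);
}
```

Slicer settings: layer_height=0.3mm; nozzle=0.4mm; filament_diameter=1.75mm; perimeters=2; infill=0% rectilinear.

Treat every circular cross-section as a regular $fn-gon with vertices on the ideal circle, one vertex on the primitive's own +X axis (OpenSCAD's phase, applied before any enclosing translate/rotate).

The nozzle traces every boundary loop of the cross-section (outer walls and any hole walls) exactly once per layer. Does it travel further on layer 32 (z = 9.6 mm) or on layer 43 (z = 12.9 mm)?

Layer 32 (z = 9.6): the cube (footprint 19×19.5) is included at this height (perimeter 77.00 mm); the cone at (8.5, -2.5) (r1=10→r2=9.5) has section circumradius 9.657 here — a regular 32-gon (perimeter = 2·32·9.657·sin(180°/32) = 60.58 mm); the cone at (14.5, 8): at t=0.718 of its height the radius interpolates to r₁+(r₂−r₁)t = 6.706, giving a regular 32-gon of that circumradius (perimeter = 2·32·6.706·sin(180°/32) = 42.07 mm); the r=2.5 cylinder at (12, 10) gives a regular 32-gon of circumradius 2.5 (constant along its height) (perimeter = 2·32·2.500·sin(180°/32) = 15.68 mm); Subtracting the remaining from the first: starting from the 19×19.5 cube, the cone at (8.5, -2.5) partially overlaps it — only the 97.07 mm² overlap (of its 291.11 mm²) is removed, clipping the outline; the cone at (14.5, 8) partially overlaps it — only the 94.49 mm² overlap (of its 140.37 mm²) is removed, clipping the outline; the r=2.5 cylinder at (12, 10) misses the remaining region (no effect) — boundary = 77.81 mm; the cube at (16, 14.5) does not reach this height (z outside [1.5, 6]); Merging all regions: only that combined region is present, so the union is just that shape — boundary = 77.81 mm. So its perimeter = 77.81 mm. Layer 43 (z = 12.9): the 19×19.5 cube contributes its full rectangle (perimeter 77.00 mm); the cone at (8.5, -2.5): at t=0.921 of its height the radius interpolates to r₁+(r₂−r₁)t = 9.539, giving a regular 32-gon of that circumradius (perimeter = 2·32·9.539·sin(180°/32) = 59.84 mm); the cone at (14.5, 8) does not reach this height (z outside [3.5, 12]); the r=2.5 cylinder at (12, 10) contributes a regular 32-gon of circumradius 2.5 (perimeter = 2·32·2.500·sin(180°/32) = 15.68 mm); After the difference (first − rest): starting from the 19×19.5 cube, the cone at (8.5, -2.5) partially overlaps it — only the 94.37 mm² overlap (of its 284.05 mm²) is removed, clipping the outline; the r=2.5 cylinder at (12, 10) lies wholly inside it (removes its full 19.51 mm² and its 15.68 mm outline becomes a hole wall) — boundary (outer + 1 inner loop) = 96.26 mm; the cube at (16, 14.5) is absent (z outside [1.5, 6]); Combining (union): only that combined region is present, so the union is just that shape — boundary (outer + 1 inner loop) = 96.26 mm. So its perimeter = 96.26 mm. Layer 43 is larger (96.26 vs 77.81 mm).

layer 43 (z = 12.9 mm)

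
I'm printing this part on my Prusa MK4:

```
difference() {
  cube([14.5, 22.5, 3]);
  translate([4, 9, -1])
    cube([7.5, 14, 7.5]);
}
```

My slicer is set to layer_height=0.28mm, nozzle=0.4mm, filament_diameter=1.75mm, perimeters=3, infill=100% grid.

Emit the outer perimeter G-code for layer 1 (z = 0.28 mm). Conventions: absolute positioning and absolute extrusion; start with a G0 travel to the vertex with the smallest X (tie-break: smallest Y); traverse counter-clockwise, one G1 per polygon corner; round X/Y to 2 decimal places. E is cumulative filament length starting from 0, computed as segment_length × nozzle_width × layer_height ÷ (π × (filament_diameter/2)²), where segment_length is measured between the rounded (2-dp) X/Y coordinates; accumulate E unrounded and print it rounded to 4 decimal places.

G0 X0.00 Y0.00 Z0.28
G1 X14.50 Y0.00 E0.6752
G1 X14.50 Y22.50 E1.7229
G1 X11.50 Y22.50 E1.8626
G1 X11.50 Y9.00 E2.4912
G1 X4.00 Y9.00 E2.8404
G1 X4.00 Y22.50 E3.4690
G1 X0.00 Y22.50 E3.6553
G1 X0.00 Y0.00 E4.7030

At z = 0.28 mm: the cube (footprint 14.5×22.5) is included at this height; the 7.5×14 cube at (4, 9) contributes its full rectangle; After the difference (first − rest): starting from the 14.5×22.5 cube, the 7.5×14 cube at (4, 9) partially overlaps it — only the 101.25 mm² overlap (of its 105.00 mm²) is removed, clipping the outline — 1 connected region. The outline is a single polygon with 8 vertices. Extrusion per mm of travel: 0.4 × 0.28 / (π × 0.875²) = 0.046564. Accumulating E over each segment gives final E = 4.7030.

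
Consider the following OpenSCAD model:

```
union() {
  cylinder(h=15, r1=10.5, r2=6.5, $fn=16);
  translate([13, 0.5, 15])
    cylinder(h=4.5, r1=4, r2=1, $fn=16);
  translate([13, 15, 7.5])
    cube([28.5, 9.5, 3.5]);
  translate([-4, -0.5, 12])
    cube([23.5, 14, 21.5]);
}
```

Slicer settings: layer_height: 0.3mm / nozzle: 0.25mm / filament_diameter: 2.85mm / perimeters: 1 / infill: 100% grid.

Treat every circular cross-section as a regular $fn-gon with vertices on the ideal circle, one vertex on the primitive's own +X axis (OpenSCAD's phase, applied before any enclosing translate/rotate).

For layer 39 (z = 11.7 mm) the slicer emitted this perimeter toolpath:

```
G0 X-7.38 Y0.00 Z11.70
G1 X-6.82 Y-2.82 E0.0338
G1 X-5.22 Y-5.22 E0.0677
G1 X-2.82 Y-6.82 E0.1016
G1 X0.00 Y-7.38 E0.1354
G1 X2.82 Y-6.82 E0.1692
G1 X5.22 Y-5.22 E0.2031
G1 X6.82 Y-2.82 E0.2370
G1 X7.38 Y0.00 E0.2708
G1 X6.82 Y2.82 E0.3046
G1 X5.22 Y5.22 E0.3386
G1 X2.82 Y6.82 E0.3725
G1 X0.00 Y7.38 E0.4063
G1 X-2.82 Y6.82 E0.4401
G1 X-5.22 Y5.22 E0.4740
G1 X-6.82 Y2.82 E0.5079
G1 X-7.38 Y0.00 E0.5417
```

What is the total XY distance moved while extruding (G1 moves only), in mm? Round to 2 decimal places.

Sum the Euclidean lengths of each G1 segment: total = 46.08 mm.

46.08 mm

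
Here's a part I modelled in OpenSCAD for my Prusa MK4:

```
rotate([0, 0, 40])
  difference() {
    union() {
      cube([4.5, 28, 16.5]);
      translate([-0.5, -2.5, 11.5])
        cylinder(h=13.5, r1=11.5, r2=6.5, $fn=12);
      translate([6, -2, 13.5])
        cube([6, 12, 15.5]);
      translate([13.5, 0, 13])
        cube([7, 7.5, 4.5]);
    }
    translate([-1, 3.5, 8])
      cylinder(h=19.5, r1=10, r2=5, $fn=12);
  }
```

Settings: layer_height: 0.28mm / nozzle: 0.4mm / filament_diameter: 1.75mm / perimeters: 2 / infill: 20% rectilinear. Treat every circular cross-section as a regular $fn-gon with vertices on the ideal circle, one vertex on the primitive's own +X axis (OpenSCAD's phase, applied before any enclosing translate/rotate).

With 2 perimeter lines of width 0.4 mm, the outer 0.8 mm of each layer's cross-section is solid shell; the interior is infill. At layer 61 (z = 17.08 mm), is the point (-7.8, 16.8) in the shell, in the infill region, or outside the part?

At z = 17.08 mm: the cube does not reach this height (z outside [0, 16.5]); the cone at (-0.5, -2.5): at t=0.413 of its height the radius interpolates to r₁+(r₂−r₁)t = 9.433, giving a regular 12-gon of that circumradius; the 6×12 cube at (6, -2) contributes its full rectangle; the 7×7.5 cube at (13.5, 0) contributes its full rectangle; Merging all regions: the regions partially overlap (shared area 10.82 mm²), so overlapping operands fuse into one piece — 2 connected regions; the cone at (-1, 3.5) (r1=10→r2=5) has section circumradius 7.672 here — a regular 12-gon; Subtracting the remaining from the first: starting from the result so far, the cone at (-1, 3.5) partially overlaps it — only the 119.53 mm² overlap (of its 176.57 mm²) is removed, clipping the outline — 2 connected regions; (rotated 40° about Z; rotation is an isometry so areas/perimeters/island counts are preserved). Overall, the cross-section has 2 separate islands. Undo the 40° rotation: the query point maps to (4.824, 17.883) in the un-rotated model frame. The nearest boundary edge runs (6.00, 6.01)→(6.00, 10.00); distance from the point to it = 7.97 mm. The point is not inside any of the regions above, so it lies outside the cross-section (7.97 mm from the nearest boundary).

outside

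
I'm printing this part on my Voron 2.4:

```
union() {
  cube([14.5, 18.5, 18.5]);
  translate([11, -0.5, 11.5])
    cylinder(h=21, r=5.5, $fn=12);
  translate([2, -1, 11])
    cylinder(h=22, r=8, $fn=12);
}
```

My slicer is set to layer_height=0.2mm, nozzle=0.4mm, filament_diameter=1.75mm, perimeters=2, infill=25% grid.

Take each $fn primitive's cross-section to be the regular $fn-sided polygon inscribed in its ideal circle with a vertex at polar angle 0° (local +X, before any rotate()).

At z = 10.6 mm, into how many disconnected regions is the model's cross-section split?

1

At z = 10.6 mm: the 14.5×18.5 cube contributes its full rectangle; the cylinder at (11, -0.5) is absent (z outside [11.5, 32.5]); the cylinder at (2, -1) is not intersected at this z (z outside [11, 33]); Taking the union: only the 14.5×18.5 cube is present, so the union is just that shape — 1 connected region. The result has 1 disconnected region.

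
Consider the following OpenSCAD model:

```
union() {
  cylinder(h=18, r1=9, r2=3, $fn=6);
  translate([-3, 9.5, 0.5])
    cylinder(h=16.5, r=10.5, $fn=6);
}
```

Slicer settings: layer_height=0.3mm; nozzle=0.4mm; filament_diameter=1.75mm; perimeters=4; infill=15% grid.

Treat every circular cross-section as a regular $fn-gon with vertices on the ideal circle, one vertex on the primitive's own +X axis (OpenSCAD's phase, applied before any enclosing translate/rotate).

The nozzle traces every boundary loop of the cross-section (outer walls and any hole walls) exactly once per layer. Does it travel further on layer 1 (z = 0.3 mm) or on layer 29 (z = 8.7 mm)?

Layer 1 (z = 0.3): the cone (r1=9→r2=3) has section circumradius 8.900 here — a regular 6-gon (perimeter = 2·6·8.900·sin(180°/6) = 53.40 mm); the cylinder at (-3, 9.5) is absent (z outside [0.5, 17]); Combining (union): only the cone is present, so the union is just that shape — boundary = 53.40 mm. So its perimeter = 53.40 mm. Layer 29 (z = 8.7): the cone: at t=0.483 of its height the radius interpolates to r₁+(r₂−r₁)t = 6.100, giving a regular 6-gon of that circumradius (perimeter = 2·6·6.100·sin(180°/6) = 36.60 mm); the r=10.5 cylinder at (-3, 9.5) contributes a regular 6-gon of circumradius 10.5 (perimeter = 2·6·10.500·sin(180°/6) = 63.00 mm); Taking the union: the regions partially overlap (shared area 37.81 mm²), so the edge portions inside another operand are dropped and the merged outline is re-measured after clipping — boundary = 74.12 mm. So its perimeter = 74.12 mm. Layer 29 is larger (74.12 vs 53.40 mm).

layer 29 (z = 8.7 mm)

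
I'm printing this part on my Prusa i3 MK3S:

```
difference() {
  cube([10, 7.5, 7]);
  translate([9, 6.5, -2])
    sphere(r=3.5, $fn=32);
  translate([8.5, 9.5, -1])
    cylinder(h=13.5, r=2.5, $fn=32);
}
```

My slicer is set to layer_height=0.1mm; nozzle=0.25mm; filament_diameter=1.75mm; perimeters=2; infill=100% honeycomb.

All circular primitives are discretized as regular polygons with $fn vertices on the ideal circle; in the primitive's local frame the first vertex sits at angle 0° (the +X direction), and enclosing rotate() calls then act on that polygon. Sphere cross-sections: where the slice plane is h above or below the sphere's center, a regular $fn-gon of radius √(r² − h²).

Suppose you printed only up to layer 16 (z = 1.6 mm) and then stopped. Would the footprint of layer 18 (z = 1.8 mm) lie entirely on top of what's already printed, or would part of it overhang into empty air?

Compare the two slices. At z = 1.6: the cube (footprint 10×7.5) is included at this height (area 75.00 mm²); the sphere at (9, 6.5) is absent (|z−center|=3.600 > r=3.5); the r=2.5 cylinder at (8.5, 9.5) gives a regular 32-gon of circumradius 2.5 (constant along its height) (area = (32/2)·2.500²·sin(360°/32) = 19.51 mm²); After the difference (first − rest): starting from the 10×7.5 cube (75.00 mm²), the r=2.5 cylinder at (8.5, 9.5) partially overlaps it — only the 1.00 mm² overlap (of its 19.51 mm²) is removed, clipping the outline — area = 74.00 mm². At z = 1.8: the cube (footprint 10×7.5) is included at this height (area 75.00 mm²); the sphere at (9, 6.5) does not reach this height (|z−center|=3.800 > r=3.5); the cylinder at (8.5, 9.5): section is a regular 32-gon, circumradius r=2.5 (area = (32/2)·2.500²·sin(360°/32) = 19.51 mm²); Subtracting the remaining from the first: starting from the 10×7.5 cube (75.00 mm²), the r=2.5 cylinder at (8.5, 9.5) partially overlaps it — only the 1.00 mm² overlap (of its 19.51 mm²) is removed, clipping the outline — area = 74.00 mm². Checking containment: the cross-section at z = 1.8 is a subset of the cross-section at z = 1.6.

entirely on top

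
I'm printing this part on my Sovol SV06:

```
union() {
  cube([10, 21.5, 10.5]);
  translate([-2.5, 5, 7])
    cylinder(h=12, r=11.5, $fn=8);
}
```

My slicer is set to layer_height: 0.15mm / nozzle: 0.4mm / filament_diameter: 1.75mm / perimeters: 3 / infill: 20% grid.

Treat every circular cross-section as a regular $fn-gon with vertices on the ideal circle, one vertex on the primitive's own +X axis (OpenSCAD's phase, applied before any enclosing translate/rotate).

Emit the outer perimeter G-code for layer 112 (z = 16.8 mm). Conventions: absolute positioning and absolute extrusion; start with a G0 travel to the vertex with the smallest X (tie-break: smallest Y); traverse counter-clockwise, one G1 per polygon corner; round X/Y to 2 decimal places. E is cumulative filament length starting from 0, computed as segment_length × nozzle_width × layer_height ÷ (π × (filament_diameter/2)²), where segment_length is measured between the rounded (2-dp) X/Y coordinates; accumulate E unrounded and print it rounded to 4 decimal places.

At z = 16.8 mm: the cube is not intersected at this z (z outside [0, 10.5]); the r=11.5 cylinder at (-2.5, 5) contributes a regular 8-gon of circumradius 11.5; Taking the union: only the r=11.5 cylinder at (-2.5, 5) is present, so the union is just that shape — 1 connected region. The outline is a single polygon with 8 vertices. Extrusion per mm of travel: 0.4 × 0.15 / (π × 0.875²) = 0.024945. Accumulating E over each segment gives final E = 1.7563.

G0 X-14.00 Y5.00 Z16.80
G1 X-10.63 Y-3.13 E0.2195
G1 X-2.50 Y-6.50 E0.4391
G1 X5.63 Y-3.13 E0.6586
G1 X9.00 Y5.00 E0.8781
G1 X5.63 Y13.13 E1.0977
G1 X-2.50 Y16.50 E1.3172
G1 X-10.63 Y13.13 E1.5368
G1 X-14.00 Y5.00 E1.7563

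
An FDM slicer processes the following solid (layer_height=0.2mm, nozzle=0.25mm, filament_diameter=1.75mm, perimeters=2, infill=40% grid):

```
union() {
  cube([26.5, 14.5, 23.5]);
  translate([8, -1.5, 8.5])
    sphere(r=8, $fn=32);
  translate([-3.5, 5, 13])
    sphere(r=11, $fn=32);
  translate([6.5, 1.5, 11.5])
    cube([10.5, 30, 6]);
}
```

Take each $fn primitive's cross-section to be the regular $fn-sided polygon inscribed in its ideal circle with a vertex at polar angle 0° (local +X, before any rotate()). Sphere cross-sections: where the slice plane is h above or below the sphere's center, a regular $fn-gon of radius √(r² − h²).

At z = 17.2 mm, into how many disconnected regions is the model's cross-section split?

1

At z = 17.2 mm: the 26.5×14.5 cube contributes its full rectangle; the sphere at (8, -1.5) does not reach this height (|z−center|=8.700 > r=8); the r=11 sphere at (-3.5, 5) slices to a regular 32-gon of circumradius 10.167 (√(r²−h²) with h=4.2 from center); the 10.5×30 cube at (6.5, 1.5) contributes its full rectangle; Combining (union): the regions partially overlap (shared area 213.44 mm²), so overlapping operands fuse into one piece — 1 connected region. The result has 1 disconnected region.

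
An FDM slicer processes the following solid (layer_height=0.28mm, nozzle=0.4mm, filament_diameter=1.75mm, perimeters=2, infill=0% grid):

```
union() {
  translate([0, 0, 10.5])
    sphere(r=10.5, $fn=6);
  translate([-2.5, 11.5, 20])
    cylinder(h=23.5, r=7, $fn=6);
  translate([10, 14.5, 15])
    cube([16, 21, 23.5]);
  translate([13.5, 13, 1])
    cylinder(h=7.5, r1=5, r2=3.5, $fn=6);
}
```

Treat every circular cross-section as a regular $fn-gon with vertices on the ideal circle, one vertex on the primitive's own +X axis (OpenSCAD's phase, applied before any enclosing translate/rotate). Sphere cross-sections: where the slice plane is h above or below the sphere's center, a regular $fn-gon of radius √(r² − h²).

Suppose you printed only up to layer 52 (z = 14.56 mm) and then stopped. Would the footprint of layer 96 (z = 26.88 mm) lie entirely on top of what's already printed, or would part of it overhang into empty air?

part overhangs

Compare the two slices. At z = 14.56: the r=10.5 sphere slices to a regular 6-gon of circumradius 9.683 (√(r²−h²) with h=4.06 from center) (area = (6/2)·9.683²·sin(360°/6) = 243.61 mm²); the cylinder at (-2.5, 11.5) does not reach this height (z outside [20, 43.5]); the cube at (10, 14.5) is absent (z outside [15, 38.5]); the cone at (13.5, 13) is absent (z outside [1, 8.5]); Taking the union: only the r=10.5 sphere is present, so the union is just that shape — area = 243.61 mm². At z = 26.88: the sphere is not intersected at this z (|z−center|=16.380 > r=10.5); the r=7 cylinder at (-2.5, 11.5) gives a regular 6-gon of circumradius 7 (constant along its height) (area = (6/2)·7.000²·sin(360°/6) = 127.31 mm²); the cube at (10, 14.5) (footprint 16×21) is included at this height (area 336.00 mm²); the cone at (13.5, 13) does not reach this height (z outside [1, 8.5]); Combining (union): the 2 present regions are separate (no shared area or edge), so areas and boundary lengths simply add and each stays a separate island — area = 463.31 mm². Checking containment: at z = 26.88 the cross-section extends beyond the z = 14.56 cross-section by about 441.19 mm².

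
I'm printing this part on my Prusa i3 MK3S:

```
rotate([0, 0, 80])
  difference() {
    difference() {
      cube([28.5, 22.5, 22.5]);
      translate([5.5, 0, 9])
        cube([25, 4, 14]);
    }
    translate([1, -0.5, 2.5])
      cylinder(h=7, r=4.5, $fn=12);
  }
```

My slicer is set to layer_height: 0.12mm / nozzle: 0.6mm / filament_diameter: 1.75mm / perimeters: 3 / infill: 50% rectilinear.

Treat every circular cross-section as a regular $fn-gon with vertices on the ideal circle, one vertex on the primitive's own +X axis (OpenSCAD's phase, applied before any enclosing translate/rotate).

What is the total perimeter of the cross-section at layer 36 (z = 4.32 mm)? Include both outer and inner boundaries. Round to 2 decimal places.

100.41 mm

At z = 4.32 mm: the cube (footprint 28.5×22.5) is included at this height (perimeter 102.00 mm); the cube at (5.5, 0) does not reach this height (z outside [9, 23]); After the difference (first − rest): none of the subtracted shapes is present at this height, so the 28.5×22.5 cube is unchanged — boundary = 102.00 mm; the r=4.5 cylinder at (1, -0.5) gives a regular 12-gon of circumradius 4.5 (constant along its height) (perimeter = 2·12·4.500·sin(180°/12) = 27.95 mm); Subtracting the remaining from the first: starting from the result so far, the r=4.5 cylinder at (1, -0.5) partially overlaps it — only the 16.84 mm² overlap (of its 60.75 mm²) is removed, clipping the outline — boundary = 100.41 mm; (whole slice rotated 80° about Z — lengths, areas and connectivity unchanged). Overall, the cross-section is a single solid region. Total boundary length (outer) = 100.41 mm.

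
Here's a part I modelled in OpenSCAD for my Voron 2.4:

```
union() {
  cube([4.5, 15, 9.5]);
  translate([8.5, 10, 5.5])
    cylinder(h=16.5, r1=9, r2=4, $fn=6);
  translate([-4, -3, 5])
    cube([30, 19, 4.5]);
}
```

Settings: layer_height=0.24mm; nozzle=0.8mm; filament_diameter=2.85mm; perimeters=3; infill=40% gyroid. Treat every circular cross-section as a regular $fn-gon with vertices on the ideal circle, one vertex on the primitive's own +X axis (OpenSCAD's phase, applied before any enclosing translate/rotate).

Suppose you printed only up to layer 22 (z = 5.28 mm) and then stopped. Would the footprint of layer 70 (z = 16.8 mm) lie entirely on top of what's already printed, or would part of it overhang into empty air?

Compare the two slices. At z = 5.28: the cube is present — its section is the full 4.5×15 rectangle (area 67.50 mm²); the cone at (8.5, 10) does not reach this height (z outside [5.5, 22]); the cube at (-4, -3) (footprint 30×19) is included at this height (area 570.00 mm²); Taking the union: the 4.5×15 cube lies entirely inside the 30×19 cube at (-4, -3), so the union is just the 30×19 cube at (-4, -3) — area = 570.00 mm². At z = 16.8: the cube is not intersected at this z (z outside [0, 9.5]); the cone at (8.5, 10): at t=0.685 of its height the radius interpolates to r₁+(r₂−r₁)t = 5.576, giving a regular 6-gon of that circumradius (area = (6/2)·5.576²·sin(360°/6) = 80.77 mm²); the cube at (-4, -3) is absent (z outside [5, 9.5]); Merging all regions: only the cone at (8.5, 10) is present, so the union is just that shape — area = 80.77 mm². Checking containment: the cross-section at z = 16.8 is a subset of the cross-section at z = 5.28.

entirely on top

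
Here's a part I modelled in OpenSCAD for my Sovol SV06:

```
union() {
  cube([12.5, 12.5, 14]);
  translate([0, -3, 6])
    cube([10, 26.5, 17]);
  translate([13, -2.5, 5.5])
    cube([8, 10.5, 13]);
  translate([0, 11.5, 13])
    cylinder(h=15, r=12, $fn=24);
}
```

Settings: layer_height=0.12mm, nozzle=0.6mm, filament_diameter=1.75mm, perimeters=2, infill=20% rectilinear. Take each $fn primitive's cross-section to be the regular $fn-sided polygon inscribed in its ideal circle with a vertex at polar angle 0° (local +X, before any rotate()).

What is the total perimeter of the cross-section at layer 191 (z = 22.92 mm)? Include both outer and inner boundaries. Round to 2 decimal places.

87.39 mm

At z = 22.92 mm: the cube is not intersected at this z (z outside [0, 14]); the 10×26.5 cube at (0, -3) contributes its full rectangle (perimeter 73.00 mm); the cube at (13, -2.5) is absent (z outside [5.5, 18.5]); the r=12 cylinder at (0, 11.5) gives a regular 24-gon of circumradius 12 (constant along its height) (perimeter = 2·24·12.000·sin(180°/24) = 75.18 mm); Merging all regions: the regions partially overlap (shared area 206.53 mm²), so the edge portions inside another operand are dropped and the merged outline is re-measured after clipping — boundary = 87.39 mm. Overall, the cross-section is a single solid region. Total boundary length (outer) = 87.39 mm.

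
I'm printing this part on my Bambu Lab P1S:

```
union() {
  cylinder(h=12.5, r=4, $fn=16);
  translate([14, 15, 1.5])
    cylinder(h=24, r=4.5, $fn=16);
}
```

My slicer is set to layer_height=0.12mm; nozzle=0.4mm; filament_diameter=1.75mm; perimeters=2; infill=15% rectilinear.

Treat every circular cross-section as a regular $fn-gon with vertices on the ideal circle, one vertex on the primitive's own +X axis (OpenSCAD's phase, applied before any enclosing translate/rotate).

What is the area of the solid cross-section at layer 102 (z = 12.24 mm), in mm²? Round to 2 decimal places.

At z = 12.24 mm: the r=4 cylinder contributes a regular 16-gon of circumradius 4 (area = (16/2)·4.000²·sin(360°/16) = 48.98 mm²); the r=4.5 cylinder at (14, 15) contributes a regular 16-gon of circumradius 4.5 (area = (16/2)·4.500²·sin(360°/16) = 61.99 mm²); Combining (union): the 2 present regions are separate (no shared area or edge), so areas and boundary lengths simply add and each stays a separate island — area = 110.98 mm². Overall, the cross-section has 2 separate islands. Net area = 110.98 mm².

110.98 mm²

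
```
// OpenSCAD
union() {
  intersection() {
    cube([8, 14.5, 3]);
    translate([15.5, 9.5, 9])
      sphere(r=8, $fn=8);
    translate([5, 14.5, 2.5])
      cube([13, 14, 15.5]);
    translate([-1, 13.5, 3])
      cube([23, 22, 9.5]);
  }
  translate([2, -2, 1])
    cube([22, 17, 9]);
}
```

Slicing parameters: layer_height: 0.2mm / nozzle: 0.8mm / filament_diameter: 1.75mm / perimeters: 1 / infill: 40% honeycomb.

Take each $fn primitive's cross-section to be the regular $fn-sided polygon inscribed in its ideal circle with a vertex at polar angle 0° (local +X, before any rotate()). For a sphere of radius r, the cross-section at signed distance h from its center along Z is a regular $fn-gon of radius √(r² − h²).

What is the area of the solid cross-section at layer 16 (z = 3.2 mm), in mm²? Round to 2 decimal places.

374.00 mm²

At z = 3.2 mm: the cube does not reach this height (z outside [0, 3]); the r=8 sphere at (15.5, 9.5) contributes a regular 8-gon of circumradius √(8²−5.8²) = 5.510 (area = (8/2)·5.510²·sin(360°/8) = 85.87 mm²); the 13×14 cube at (5, 14.5) contributes its full rectangle (area 182.00 mm²); the cube at (-1, 13.5) (footprint 23×22) is included at this height (area 506.00 mm²); Taking the intersection: at least one operand is absent at this height, so nothing remains; the cube at (2, -2) is present — its section is the full 22×17 rectangle (area 374.00 mm²); Merging all regions: only the 22×17 cube at (2, -2) is present, so the union is just that shape — area = 374.00 mm². Overall, the cross-section is a single solid region. Net area = 374.00 mm².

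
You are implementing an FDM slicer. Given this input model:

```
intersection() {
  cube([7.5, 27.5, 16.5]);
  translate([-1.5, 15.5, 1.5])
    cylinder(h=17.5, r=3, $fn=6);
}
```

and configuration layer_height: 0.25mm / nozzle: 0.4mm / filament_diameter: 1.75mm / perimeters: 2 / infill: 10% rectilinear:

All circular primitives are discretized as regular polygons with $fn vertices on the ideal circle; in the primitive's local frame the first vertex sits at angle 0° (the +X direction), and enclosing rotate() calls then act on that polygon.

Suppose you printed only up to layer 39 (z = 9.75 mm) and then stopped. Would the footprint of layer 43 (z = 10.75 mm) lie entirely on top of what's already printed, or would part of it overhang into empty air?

entirely on top

Compare the two slices. At z = 9.75: the cube is present — its section is the full 7.5×27.5 rectangle (area 206.25 mm²); the r=3 cylinder at (-1.5, 15.5) gives a regular 6-gon of circumradius 3 (constant along its height) (area = (6/2)·3.000²·sin(360°/6) = 23.38 mm²); After intersecting: the r=3 cylinder at (-1.5, 15.5) partially overlaps the 7.5×27.5 cube; clipping to the common part keeps 3.90 mm² — area = 3.90 mm². At z = 10.75: the 7.5×27.5 cube contributes its full rectangle (area 206.25 mm²); the cylinder at (-1.5, 15.5): section is a regular 6-gon, circumradius r=3 (area = (6/2)·3.000²·sin(360°/6) = 23.38 mm²); After intersecting: the r=3 cylinder at (-1.5, 15.5) partially overlaps the 7.5×27.5 cube; clipping to the common part keeps 3.90 mm² — area = 3.90 mm². Checking containment: the cross-section at z = 10.75 is a subset of the cross-section at z = 9.75.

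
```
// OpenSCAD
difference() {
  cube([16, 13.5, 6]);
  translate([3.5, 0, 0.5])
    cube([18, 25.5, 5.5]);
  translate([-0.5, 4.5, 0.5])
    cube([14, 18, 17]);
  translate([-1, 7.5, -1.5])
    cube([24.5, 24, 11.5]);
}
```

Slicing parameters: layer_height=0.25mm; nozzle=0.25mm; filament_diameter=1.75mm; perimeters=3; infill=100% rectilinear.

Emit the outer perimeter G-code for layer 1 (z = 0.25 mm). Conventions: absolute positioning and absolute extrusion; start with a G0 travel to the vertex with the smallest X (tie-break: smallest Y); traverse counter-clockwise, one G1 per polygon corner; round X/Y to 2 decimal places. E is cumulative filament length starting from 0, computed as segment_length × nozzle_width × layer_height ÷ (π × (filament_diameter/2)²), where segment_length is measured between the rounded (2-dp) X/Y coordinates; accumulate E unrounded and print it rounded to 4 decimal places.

G0 X0.00 Y0.00 Z0.25
G1 X16.00 Y0.00 E0.4158
G1 X16.00 Y7.50 E0.6106
G1 X0.00 Y7.50 E1.0264
G1 X0.00 Y0.00 E1.2213

At z = 0.25 mm: the 16×13.5 cube contributes its full rectangle; the cube at (3.5, 0) is absent (z outside [0.5, 6]); the cube at (-0.5, 4.5) is absent (z outside [0.5, 17.5]); the cube at (-1, 7.5) (footprint 24.5×24) is included at this height; Taking the first minus the rest: starting from the 16×13.5 cube, the 24.5×24 cube at (-1, 7.5) partially overlaps it — only the 96.00 mm² overlap (of its 588.00 mm²) is removed, clipping the outline — 1 connected region. The outline is a single polygon with 4 vertices. Extrusion per mm of travel: 0.25 × 0.25 / (π × 0.875²) = 0.025984. Accumulating E over each segment gives final E = 1.2213.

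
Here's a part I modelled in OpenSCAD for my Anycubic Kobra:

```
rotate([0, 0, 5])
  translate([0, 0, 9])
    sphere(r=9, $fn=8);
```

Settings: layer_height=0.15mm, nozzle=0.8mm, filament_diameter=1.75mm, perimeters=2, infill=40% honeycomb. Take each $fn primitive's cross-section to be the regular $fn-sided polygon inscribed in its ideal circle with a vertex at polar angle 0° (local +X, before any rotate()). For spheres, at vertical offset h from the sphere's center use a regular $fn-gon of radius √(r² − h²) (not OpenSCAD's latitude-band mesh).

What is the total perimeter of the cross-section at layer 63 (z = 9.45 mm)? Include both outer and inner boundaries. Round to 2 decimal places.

At z = 9.45 mm: the r=9 sphere slices to a regular 8-gon of circumradius 8.989 (√(r²−h²) with h=0.45 from center) (perimeter = 2·8·8.989·sin(180°/8) = 55.04 mm); (whole slice rotated 5° about Z — lengths, areas and connectivity unchanged). Overall, the cross-section is a single solid region. Total boundary length (outer) = 55.04 mm.

55.04 mm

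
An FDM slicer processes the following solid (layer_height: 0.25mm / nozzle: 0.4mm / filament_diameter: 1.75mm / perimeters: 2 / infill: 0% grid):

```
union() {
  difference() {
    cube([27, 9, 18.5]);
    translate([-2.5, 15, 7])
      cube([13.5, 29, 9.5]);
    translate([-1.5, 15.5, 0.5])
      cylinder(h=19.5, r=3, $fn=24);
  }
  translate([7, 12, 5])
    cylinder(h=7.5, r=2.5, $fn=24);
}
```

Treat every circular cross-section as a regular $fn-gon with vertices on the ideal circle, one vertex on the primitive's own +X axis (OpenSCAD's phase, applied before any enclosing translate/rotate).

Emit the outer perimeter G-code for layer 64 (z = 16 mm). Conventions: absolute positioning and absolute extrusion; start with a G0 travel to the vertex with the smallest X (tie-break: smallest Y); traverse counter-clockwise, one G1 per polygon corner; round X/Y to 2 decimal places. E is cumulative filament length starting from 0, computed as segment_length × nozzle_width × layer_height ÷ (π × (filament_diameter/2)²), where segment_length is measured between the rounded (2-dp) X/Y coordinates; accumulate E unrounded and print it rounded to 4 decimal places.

G0 X0.00 Y0.00 Z16.00
G1 X27.00 Y0.00 E1.1225
G1 X27.00 Y9.00 E1.4967
G1 X0.00 Y9.00 E2.6192
G1 X0.00 Y0.00 E2.9934

At z = 16 mm: the 27×9 cube contributes its full rectangle; the cube at (-2.5, 15) is present — its section is the full 13.5×29 rectangle; the r=3 cylinder at (-1.5, 15.5) contributes a regular 24-gon of circumradius 3; Subtracting the remaining from the first: starting from the 27×9 cube, the 13.5×29 cube at (-2.5, 15) misses the remaining region (no effect); the r=3 cylinder at (-1.5, 15.5) misses the remaining region (no effect) — 1 connected region; the cylinder at (7, 12) does not reach this height (z outside [5, 12.5]); Merging all regions: only that combined region is present, so the union is just that shape — 1 connected region. The outline is a single polygon with 4 vertices. Extrusion per mm of travel: 0.4 × 0.25 / (π × 0.875²) = 0.041575. Accumulating E over each segment gives final E = 2.9934.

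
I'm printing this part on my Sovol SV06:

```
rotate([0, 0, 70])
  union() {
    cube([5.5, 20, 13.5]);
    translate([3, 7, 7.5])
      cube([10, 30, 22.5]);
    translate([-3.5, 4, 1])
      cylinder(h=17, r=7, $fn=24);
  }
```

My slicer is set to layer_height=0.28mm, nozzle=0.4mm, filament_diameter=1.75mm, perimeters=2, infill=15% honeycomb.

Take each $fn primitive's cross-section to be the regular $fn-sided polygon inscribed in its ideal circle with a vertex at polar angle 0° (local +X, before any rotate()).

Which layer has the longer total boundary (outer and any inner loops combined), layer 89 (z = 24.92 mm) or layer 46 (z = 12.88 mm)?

layer 46 (z = 12.88 mm)

Layer 89 (z = 24.92): the cube does not reach this height (z outside [0, 13.5]); the cube at (3, 7) is present — its section is the full 10×30 rectangle (perimeter 80.00 mm); the cylinder at (-3.5, 4) is not intersected at this z (z outside [1, 18]); Taking the union: only the 10×30 cube at (3, 7) is present, so the union is just that shape — boundary = 80.00 mm; (rotated 70° about Z; rotation is an isometry so areas/perimeters/island counts are preserved). So its perimeter = 80.00 mm. Layer 46 (z = 12.88): the cube (footprint 5.5×20) is included at this height (perimeter 51.00 mm); the cube at (3, 7) is present — its section is the full 10×30 rectangle (perimeter 80.00 mm); the r=7 cylinder at (-3.5, 4) gives a regular 24-gon of circumradius 7 (constant along its height) (perimeter = 2·24·7.000·sin(180°/24) = 43.86 mm); Merging all regions: the regions partially overlap (shared area 59.48 mm²), so the edge portions inside another operand are dropped and the merged outline is re-measured after clipping — boundary = 120.02 mm; (whole slice rotated 70° about Z — lengths, areas and connectivity unchanged). So its perimeter = 120.02 mm. Layer 46 is larger (120.02 vs 80.00 mm).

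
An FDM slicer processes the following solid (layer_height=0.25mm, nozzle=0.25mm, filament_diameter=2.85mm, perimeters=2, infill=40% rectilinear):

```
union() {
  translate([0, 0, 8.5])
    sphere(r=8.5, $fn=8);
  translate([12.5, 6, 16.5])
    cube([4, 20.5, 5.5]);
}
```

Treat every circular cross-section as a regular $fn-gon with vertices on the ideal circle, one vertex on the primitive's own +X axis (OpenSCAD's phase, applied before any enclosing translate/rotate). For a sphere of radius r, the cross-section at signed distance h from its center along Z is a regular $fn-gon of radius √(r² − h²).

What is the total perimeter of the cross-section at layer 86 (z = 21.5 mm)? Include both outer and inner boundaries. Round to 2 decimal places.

49.00 mm

At z = 21.5 mm: the sphere is absent (|z−center|=13.000 > r=8.5); the 4×20.5 cube at (12.5, 6) contributes its full rectangle (perimeter 49.00 mm); Combining (union): only the 4×20.5 cube at (12.5, 6) is present, so the union is just that shape — boundary = 49.00 mm. Overall, the cross-section is a single solid region. Total boundary length (outer) = 49.00 mm.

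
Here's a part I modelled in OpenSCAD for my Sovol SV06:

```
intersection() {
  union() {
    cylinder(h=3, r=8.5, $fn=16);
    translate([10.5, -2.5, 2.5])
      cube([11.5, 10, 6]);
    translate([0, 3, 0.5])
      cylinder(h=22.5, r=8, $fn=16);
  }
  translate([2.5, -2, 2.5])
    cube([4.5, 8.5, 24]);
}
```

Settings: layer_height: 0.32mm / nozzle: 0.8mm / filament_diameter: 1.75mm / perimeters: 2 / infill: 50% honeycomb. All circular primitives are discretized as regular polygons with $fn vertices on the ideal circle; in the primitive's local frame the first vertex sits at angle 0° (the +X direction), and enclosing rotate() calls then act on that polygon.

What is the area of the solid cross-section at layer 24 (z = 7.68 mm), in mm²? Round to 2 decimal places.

37.64 mm²

At z = 7.68 mm: the cylinder is absent (z outside [0, 3]); the cube at (10.5, -2.5) (footprint 11.5×10) is included at this height (area 115.00 mm²); the cylinder at (0, 3): section is a regular 16-gon, circumradius r=8 (area = (16/2)·8.000²·sin(360°/16) = 195.93 mm²); Combining (union): the 2 present regions are separate (no shared area or edge), so areas and boundary lengths simply add and each stays a separate island — area = 310.93 mm²; the cube at (2.5, -2) (footprint 4.5×8.5) is included at this height (area 38.25 mm²); Taking the intersection: the 4.5×8.5 cube at (2.5, -2) partially overlaps that combined region; clipping to the common part keeps 37.64 mm² — area = 37.64 mm². Overall, the cross-section is a single solid region. Net area = 37.64 mm².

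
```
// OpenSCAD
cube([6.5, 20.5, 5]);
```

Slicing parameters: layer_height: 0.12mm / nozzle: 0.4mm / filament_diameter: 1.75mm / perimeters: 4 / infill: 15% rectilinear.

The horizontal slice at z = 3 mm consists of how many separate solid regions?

1

At z = 3 mm: the cube (footprint 6.5×20.5) is included at this height. The result has 1 disconnected region.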